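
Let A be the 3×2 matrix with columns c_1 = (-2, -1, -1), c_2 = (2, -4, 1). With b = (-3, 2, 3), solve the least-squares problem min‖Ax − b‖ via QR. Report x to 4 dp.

q_1 = c_1/‖c_1‖ = (-2, -1, -1)/2.4495 = (-0.8165, -0.4082, -0.4082).
r_{12} = q_1·c_2 = -0.4082.
u_2 = c_2 + 0.4082·q_1 = (1.6667, -4.1667, 0.8333).
‖u_2‖ = 4.5644, so q_2 = (0.3651, -0.9129, 0.1826).
Qᵀb = (0.4082, -2.3735).
Back-substitute: x_2 = -2.3735/4.5644 = -0.5200.
x_1 = (0.4082 + 0.4082·(-0.5200))/2.4495 = 0.0800.

x = (0.0800, -0.5200)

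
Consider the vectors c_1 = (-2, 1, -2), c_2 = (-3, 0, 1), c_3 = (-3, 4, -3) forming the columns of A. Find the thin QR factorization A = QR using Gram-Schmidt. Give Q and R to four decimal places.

q_1 = c_1/‖c_1‖ = (-2, 1, -2)/3.0000 = (-0.6667, 0.3333, -0.6667).
r_{12} = q_1·c_2 = 1.3333.
u_2 = c_2 − 1.3333·q_1 = (-2.1111, -0.4444, 1.8889).
‖u_2‖ = 2.8674, so q_2 = (-0.7362, -0.1550, 0.6587).
r_{13} = q_1·c_3 = 5.3333; r_{23} = q_2·c_3 = -0.3875.
u_3 = c_3 − 5.3333·q_1 + 0.3875·q_2 = (0.2703, 2.1622, 0.8108).
‖u_3‖ = 2.3250, so q_3 = (0.1162, 0.9300, 0.3487).

Q = [[-0.6667, -0.7362, 0.1162], [0.3333, -0.1550, 0.9300], [-0.6667, 0.6587, 0.3487]], R = [[3.0000, 1.3333, 5.3333], [0.0000, 2.8674, -0.3875], [0.0000, 0.0000, 2.3250]]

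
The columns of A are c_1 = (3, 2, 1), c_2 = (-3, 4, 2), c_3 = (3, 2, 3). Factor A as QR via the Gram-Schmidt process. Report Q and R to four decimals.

Q = [[0.8018, -0.5976, 0.0000], [0.5345, 0.7171, -0.4472], [0.2673, 0.3586, 0.8944]], R = [[3.7417, 0.2673, 4.2762], [0.0000, 5.3785, 0.7171], [0.0000, 0.0000, 1.7889]]

c_1 = (3, 2, 1); ‖c_1‖ = 3.7417, so q_1 = (0.8018, 0.5345, 0.2673).
q_1·c_2 = 0.8018·(-3) + 0.5345·4 + 0.2673·2 = 0.2673.
u_2 = c_2 − 0.2673·q_1 = (-3.2143, 3.8571, 1.9286).
‖u_2‖ = 5.3785, so q_2 = (-0.5976, 0.7171, 0.3586).
q_1·c_3 = 0.8018·3 + 0.5345·2 + 0.2673·3 = 4.2762; q_2·c_3 = (-0.5976)·3 + 0.7171·2 + 0.3586·3 = 0.7171.
u_3 = c_3 − 4.2762·q_1 − 0.7171·q_2 = (0.0000, -0.8000, 1.6000).
‖u_3‖ = 1.7889, so q_3 = (0.0000, -0.4472, 0.8944).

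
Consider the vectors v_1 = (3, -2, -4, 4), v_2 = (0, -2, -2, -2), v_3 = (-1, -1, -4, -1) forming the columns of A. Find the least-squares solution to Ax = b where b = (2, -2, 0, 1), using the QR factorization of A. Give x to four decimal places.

q_1 = v_1/‖v_1‖ = (3, -2, -4, 4)/6.7082 = (0.4472, -0.2981, -0.5963, 0.5963).
r_{12} = q_1·v_2 = 0.5963.
u_2 = v_2 − 0.5963·q_1 = (-0.2667, -1.8222, -1.6444, -2.3556).
‖u_2‖ = 3.4124, so q_2 = (-0.0781, -0.5340, -0.4819, -0.6903).
r_{13} = q_1·v_3 = 1.6398; r_{23} = q_2·v_3 = 3.2301.
u_3 = v_3 − 1.6398·q_1 − 3.2301·q_2 = (-1.4809, 1.2137, -1.4656, 0.2519).
‖u_3‖ = 2.4244, so q_3 = (-0.6108, 0.5006, -0.6045, 0.1039).
Qᵀb = (2.0870, 0.2214, -2.1190).
Back-substitute: x_3 = -2.1190/2.4244 = -0.8740.
x_2 = (0.2214 − 3.2301·(-0.8740))/3.4124 = 0.8922.
x_1 = (2.0870 − 0.5963·0.8922 − 1.6398·(-0.8740))/6.7082 = 0.4455.

x = (0.4455, 0.8922, -0.8740)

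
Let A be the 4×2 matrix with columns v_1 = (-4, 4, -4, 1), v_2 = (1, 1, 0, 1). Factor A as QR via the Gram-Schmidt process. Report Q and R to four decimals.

e_1 = v_1/‖v_1‖ = (-4, 4, -4, 1)/7.0000 = (-0.5714, 0.5714, -0.5714, 0.1429).
r_{12} = e_1·v_2 = 0.1429.
u_2 = v_2 − 0.1429·e_1 = (1.0816, 0.9184, 0.0816, 0.9796).
‖u_2‖ = 1.7261, so e_2 = (0.6266, 0.5320, 0.0473, 0.5675).

Q = [[-0.5714, 0.6266], [0.5714, 0.5320], [-0.5714, 0.0473], [0.1429, 0.5675]], R = [[7.0000, 0.1429], [0.0000, 1.7261]]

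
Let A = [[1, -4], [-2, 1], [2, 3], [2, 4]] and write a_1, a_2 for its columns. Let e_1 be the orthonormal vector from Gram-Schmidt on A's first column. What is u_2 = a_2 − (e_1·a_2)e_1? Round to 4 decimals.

u_2 = (-4.6154, 2.2308, 1.7692, 2.7692)

a_1 = (1, -2, 2, 2); ‖a_1‖ = 3.6056, so e_1 = (0.2774, -0.5547, 0.5547, 0.5547).
e_1·a_2 = 0.2774·(-4) + (-0.5547)·1 + 0.5547·3 + 0.5547·4 = 2.2188.
u_2 = a_2 − 2.2188·e_1 = (-4.6154, 2.2308, 1.7692, 2.7692).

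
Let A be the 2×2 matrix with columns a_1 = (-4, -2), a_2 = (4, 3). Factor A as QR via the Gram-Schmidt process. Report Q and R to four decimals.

Q = [[-0.8944, -0.4472], [-0.4472, 0.8944]], R = [[4.4721, -4.9193], [0.0000, 0.8944]]

a_1 = (-4, -2); ‖a_1‖ = 4.4721, so q_1 = (-0.8944, -0.4472).
q_1·a_2 = (-0.8944)·4 + (-0.4472)·3 = -4.9193.
u_2 = a_2 + 4.9193·q_1 = (-0.4000, 0.8000).
‖u_2‖ = 0.8944, so q_2 = (-0.4472, 0.8944).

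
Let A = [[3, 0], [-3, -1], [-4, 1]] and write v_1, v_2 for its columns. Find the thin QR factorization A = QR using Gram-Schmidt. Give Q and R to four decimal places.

v_1 = (3, -3, -4); ‖v_1‖ = 5.8310, so q_1 = (0.5145, -0.5145, -0.6860).
q_1·v_2 = 0.5145·0 + (-0.5145)·(-1) + (-0.6860)·1 = -0.1715.
u_2 = v_2 + 0.1715·q_1 = (0.0882, -1.0882, 0.8824).
‖u_2‖ = 1.4038, so q_2 = (0.0629, -0.7752, 0.6286).

Q = [[0.5145, 0.0629], [-0.5145, -0.7752], [-0.6860, 0.6286]], R = [[5.8310, -0.1715], [0.0000, 1.4038]]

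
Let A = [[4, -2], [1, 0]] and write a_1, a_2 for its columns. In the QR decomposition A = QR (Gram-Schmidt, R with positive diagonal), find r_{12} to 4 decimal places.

a_1 = (4, 1); ‖a_1‖ = 4.1231, so q_1 = (0.9701, 0.2425).
r_{12} = q_1·a_2 = -1.9403.

r_{12} = -1.9403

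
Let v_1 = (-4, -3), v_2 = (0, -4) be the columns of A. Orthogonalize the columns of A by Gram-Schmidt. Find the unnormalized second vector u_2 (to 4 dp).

u_2 = (1.9200, -2.5600)

v_1 = (-4, -3); ‖v_1‖ = 5.0000, so e_1 = (-0.8000, -0.6000).
e_1·v_2 = (-0.8000)·0 + (-0.6000)·(-4) = 2.4000.
u_2 = v_2 − 2.4000·e_1 = (1.9200, -2.5600).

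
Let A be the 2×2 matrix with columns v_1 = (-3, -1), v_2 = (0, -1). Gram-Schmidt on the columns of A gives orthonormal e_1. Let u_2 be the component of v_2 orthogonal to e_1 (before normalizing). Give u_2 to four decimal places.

u_2 = (0.3000, -0.9000)

e_1 = v_1/‖v_1‖ = (-3, -1)/3.1623 = (-0.9487, -0.3162).
r_{12} = e_1·v_2 = 0.3162.
u_2 = v_2 − 0.3162·e_1 = (0.3000, -0.9000).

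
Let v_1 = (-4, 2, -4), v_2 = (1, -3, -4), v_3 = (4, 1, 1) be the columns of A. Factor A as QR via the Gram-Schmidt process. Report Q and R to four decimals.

v_1 = (-4, 2, -4); ‖v_1‖ = 6.0000, so q_1 = (-0.6667, 0.3333, -0.6667).
q_1·v_2 = (-0.6667)·1 + 0.3333·(-3) + (-0.6667)·(-4) = 1.0000.
u_2 = v_2 − 1.0000·q_1 = (1.6667, -3.3333, -3.3333).
‖u_2‖ = 5.0000, so q_2 = (0.3333, -0.6667, -0.6667).
q_1·v_3 = (-0.6667)·4 + 0.3333·1 + (-0.6667)·1 = -3.0000; q_2·v_3 = 0.3333·4 + (-0.6667)·1 + (-0.6667)·1 = 0.0000.
u_3 = v_3 + 3.0000·q_1 + 0.0000·q_2 = (2.0000, 2.0000, -1.0000).
‖u_3‖ = 3.0000, so q_3 = (0.6667, 0.6667, -0.3333).

Q = [[-0.6667, 0.3333, 0.6667], [0.3333, -0.6667, 0.6667], [-0.6667, -0.6667, -0.3333]], R = [[6.0000, 1.0000, -3.0000], [0.0000, 5.0000, 0.0000], [0.0000, 0.0000, 3.0000]]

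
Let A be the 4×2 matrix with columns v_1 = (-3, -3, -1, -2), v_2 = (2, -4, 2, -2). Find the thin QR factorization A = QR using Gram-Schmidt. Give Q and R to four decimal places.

v_1 = (-3, -3, -1, -2); ‖v_1‖ = 4.7958, so e_1 = (-0.6255, -0.6255, -0.2085, -0.4170).
e_1·v_2 = (-0.6255)·2 + (-0.6255)·(-4) + (-0.2085)·2 + (-0.4170)·(-2) = 1.6681.
u_2 = v_2 − 1.6681·e_1 = (3.0435, -2.9565, 2.3478, -1.3043).
‖u_2‖ = 5.0217, so e_2 = (0.6061, -0.5888, 0.4675, -0.2597).

Q = [[-0.6255, 0.6061], [-0.6255, -0.5888], [-0.2085, 0.4675], [-0.4170, -0.2597]], R = [[4.7958, 1.6681], [0.0000, 5.0217]]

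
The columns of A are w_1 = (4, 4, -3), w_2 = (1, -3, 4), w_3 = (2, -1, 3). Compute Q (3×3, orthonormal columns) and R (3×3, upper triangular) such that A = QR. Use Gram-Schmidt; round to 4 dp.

Q = [[0.6247, 0.7322, -0.2712], [0.6247, -0.2602, 0.7362], [-0.4685, 0.6294, 0.6200]], R = [[6.4031, -3.1235, -0.7809], [0.0000, 4.0304, 3.6128], [0.0000, 0.0000, 0.5812]]

w_1 = (4, 4, -3); ‖w_1‖ = 6.4031, so q_1 = (0.6247, 0.6247, -0.4685).
q_1·w_2 = 0.6247·1 + 0.6247·(-3) + (-0.4685)·4 = -3.1235.
u_2 = w_2 + 3.1235·q_1 = (2.9512, -1.0488, 2.5366).
‖u_2‖ = 4.0304, so q_2 = (0.7322, -0.2602, 0.6294).
q_1·w_3 = 0.6247·2 + 0.6247·(-1) + (-0.4685)·3 = -0.7809; q_2·w_3 = 0.7322·2 + (-0.2602)·(-1) + 0.6294·3 = 3.6128.
u_3 = w_3 + 0.7809·q_1 − 3.6128·q_2 = (-0.1577, 0.4279, 0.3604).
‖u_3‖ = 0.5812, so q_3 = (-0.2712, 0.7362, 0.6200).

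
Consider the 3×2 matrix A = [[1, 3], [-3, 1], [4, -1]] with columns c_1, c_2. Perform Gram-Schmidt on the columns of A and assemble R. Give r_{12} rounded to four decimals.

r_{12} = -0.7845

c_1 = (1, -3, 4); ‖c_1‖ = 5.0990, so e_1 = (0.1961, -0.5883, 0.7845).
r_{12} = e_1·c_2 = -0.7845.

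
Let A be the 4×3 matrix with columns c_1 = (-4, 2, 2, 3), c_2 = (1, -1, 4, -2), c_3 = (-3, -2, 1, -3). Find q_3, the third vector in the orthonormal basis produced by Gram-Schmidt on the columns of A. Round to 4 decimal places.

q_3 = (-0.7086, -0.3980, -0.1966, -0.5485)

c_1 = (-4, 2, 2, 3); ‖c_1‖ = 5.7446, so q_1 = (-0.6963, 0.3482, 0.3482, 0.5222).
q_1·c_2 = (-0.6963)·1 + 0.3482·(-1) + 0.3482·4 + 0.5222·(-2) = -0.6963.
u_2 = c_2 + 0.6963·q_1 = (0.5152, -0.7576, 4.2424, -1.6364).
‖u_2‖ = 4.6384, so q_2 = (0.1111, -0.1633, 0.9146, -0.3528).
q_1·c_3 = (-0.6963)·(-3) + 0.3482·(-2) + 0.3482·1 + 0.5222·(-3) = 0.1741; q_2·c_3 = 0.1111·(-3) + (-0.1633)·(-2) + 0.9146·1 + (-0.3528)·(-3) = 1.9664.
u_3 = c_3 − 0.1741·q_1 − 1.9664·q_2 = (-3.0972, -1.7394, -0.8592, -2.3972).
‖u_3‖ = 4.3707, so q_3 = (-0.7086, -0.3980, -0.1966, -0.5485).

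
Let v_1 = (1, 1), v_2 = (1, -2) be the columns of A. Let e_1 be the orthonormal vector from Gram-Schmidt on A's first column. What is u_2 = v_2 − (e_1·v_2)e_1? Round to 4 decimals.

u_2 = (1.5000, -1.5000)

e_1 = v_1/‖v_1‖ = (1, 1)/1.4142 = (0.7071, 0.7071).
r_{12} = e_1·v_2 = -0.7071.
u_2 = v_2 + 0.7071·e_1 = (1.5000, -1.5000).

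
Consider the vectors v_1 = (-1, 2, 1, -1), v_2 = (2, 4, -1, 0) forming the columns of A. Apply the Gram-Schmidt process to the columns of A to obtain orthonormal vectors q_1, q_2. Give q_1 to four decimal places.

q_1 = (-0.3780, 0.7559, 0.3780, -0.3780)

v_1 = (-1, 2, 1, -1); ‖v_1‖ = 2.6458, so q_1 = (-0.3780, 0.7559, 0.3780, -0.3780).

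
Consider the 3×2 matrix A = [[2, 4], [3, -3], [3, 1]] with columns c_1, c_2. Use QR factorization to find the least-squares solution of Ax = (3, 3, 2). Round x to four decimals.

x = (0.9437, 0.1197)

e_1 = c_1/‖c_1‖ = (2, 3, 3)/4.6904 = (0.4264, 0.6396, 0.6396).
r_{12} = e_1·c_2 = 0.4264.
u_2 = c_2 − 0.4264·e_1 = (3.8182, -3.2727, 0.7273).
‖u_2‖ = 5.0812, so e_2 = (0.7514, -0.6441, 0.1431).
Qᵀb = (4.4772, 0.6083).
Back-substitute: x_2 = 0.6083/5.0812 = 0.1197.
x_1 = (4.4772 − 0.4264·0.1197)/4.6904 = 0.9437.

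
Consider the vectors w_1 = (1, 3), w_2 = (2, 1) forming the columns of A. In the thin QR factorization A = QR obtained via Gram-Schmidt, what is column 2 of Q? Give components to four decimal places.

w_1 = (1, 3); ‖w_1‖ = 3.1623, so q_1 = (0.3162, 0.9487).
q_1·w_2 = 0.3162·2 + 0.9487·1 = 1.5811.
u_2 = w_2 − 1.5811·q_1 = (1.5000, -0.5000).
‖u_2‖ = 1.5811, so q_2 = (0.9487, -0.3162).

q_2 = (0.9487, -0.3162)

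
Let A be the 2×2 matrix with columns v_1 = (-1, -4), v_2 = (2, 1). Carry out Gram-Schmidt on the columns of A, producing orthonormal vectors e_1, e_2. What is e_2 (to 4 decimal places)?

e_2 = (0.9701, -0.2425)

e_1 = v_1/‖v_1‖ = (-1, -4)/4.1231 = (-0.2425, -0.9701).
r_{12} = e_1·v_2 = -1.4552.
u_2 = v_2 + 1.4552·e_1 = (1.6471, -0.4118).
‖u_2‖ = 1.6977, so e_2 = (0.9701, -0.2425).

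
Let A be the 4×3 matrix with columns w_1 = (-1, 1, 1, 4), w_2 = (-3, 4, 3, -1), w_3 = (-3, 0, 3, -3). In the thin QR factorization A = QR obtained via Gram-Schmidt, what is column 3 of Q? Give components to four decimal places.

e_3 = (-0.4793, -0.7330, 0.4793, -0.0564)

w_1 = (-1, 1, 1, 4); ‖w_1‖ = 4.3589, so e_1 = (-0.2294, 0.2294, 0.2294, 0.9177).
e_1·w_2 = (-0.2294)·(-3) + 0.2294·4 + 0.2294·3 + 0.9177·(-1) = 1.3765.
u_2 = w_2 − 1.3765·e_1 = (-2.6842, 3.6842, 2.6842, -2.2632).
‖u_2‖ = 5.7537, so e_2 = (-0.4665, 0.6403, 0.4665, -0.3933).
e_1·w_3 = (-0.2294)·(-3) + 0.2294·0 + 0.2294·3 + 0.9177·(-3) = -1.3765; e_2·w_3 = (-0.4665)·(-3) + 0.6403·0 + 0.4665·3 + (-0.3933)·(-3) = 3.9791.
u_3 = w_3 + 1.3765·e_1 − 3.9791·e_2 = (-1.4595, -2.2321, 1.4595, -0.1717).
‖u_3‖ = 3.0450, so e_3 = (-0.4793, -0.7330, 0.4793, -0.0564).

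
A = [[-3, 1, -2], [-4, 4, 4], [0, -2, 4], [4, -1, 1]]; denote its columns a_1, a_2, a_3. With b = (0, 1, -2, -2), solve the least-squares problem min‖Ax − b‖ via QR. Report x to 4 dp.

x = (-0.1018, 0.4011, -0.2329)

a_1 = (-3, -4, 0, 4); ‖a_1‖ = 6.4031, so e_1 = (-0.4685, -0.6247, 0.0000, 0.6247).
e_1·a_2 = (-0.4685)·1 + (-0.6247)·4 + 0.0000·(-2) + 0.6247·(-1) = -3.5920.
u_2 = a_2 + 3.5920·e_1 = (-0.6829, 1.7561, -2.0000, 1.2439).
‖u_2‖ = 3.0162, so e_2 = (-0.2264, 0.5822, -0.6631, 0.4124).
e_1·a_3 = (-0.4685)·(-2) + (-0.6247)·4 + 0.0000·4 + 0.6247·1 = -0.9370; e_2·a_3 = (-0.2264)·(-2) + 0.5822·4 + (-0.6631)·4 + 0.4124·1 = 0.5418.
u_3 = a_3 + 0.9370·e_1 − 0.5418·e_2 = (-2.3164, 3.0992, 4.3592, 1.3619).
‖u_3‖ = 5.9857, so e_3 = (-0.3870, 0.5178, 0.7283, 0.2275).
Qᵀb = (-1.8741, 1.0836, -1.3939).
Back-substitute: x_3 = -1.3939/5.9857 = -0.2329.
x_2 = (1.0836 − 0.5418·(-0.2329))/3.0162 = 0.4011.
x_1 = (-1.8741 + 3.5920·0.4011 + 0.9370·(-0.2329))/6.4031 = -0.1018.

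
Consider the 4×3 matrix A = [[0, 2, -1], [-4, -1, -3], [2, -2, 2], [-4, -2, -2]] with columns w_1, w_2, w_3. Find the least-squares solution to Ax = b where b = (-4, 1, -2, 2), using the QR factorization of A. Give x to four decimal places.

e_1 = w_1/‖w_1‖ = (0, -4, 2, -4)/6.0000 = (0.0000, -0.6667, 0.3333, -0.6667).
r_{12} = e_1·w_2 = 1.3333.
u_2 = w_2 − 1.3333·e_1 = (2.0000, -0.1111, -2.4444, -1.1111).
‖u_2‖ = 3.3500, so e_2 = (0.5970, -0.0332, -0.7297, -0.3317).
r_{13} = e_1·w_3 = 4.0000; r_{23} = e_2·w_3 = -1.2935.
u_3 = w_3 − 4.0000·e_1 + 1.2935·e_2 = (-0.2277, -0.3762, -0.2772, 0.2376).
‖u_3‖ = 0.5716, so e_3 = (-0.3984, -0.6582, -0.4850, 0.4157).
Qᵀb = (-2.6667, -1.6252, 2.7368).
Back-substitute: x_3 = 2.7368/0.5716 = 4.7879.
x_2 = (-1.6252 + 1.2935·4.7879)/3.3500 = 1.3636.
x_1 = (-2.6667 − 1.3333·1.3636 − 4.0000·4.7879)/6.0000 = -3.9394.

x = (-3.9394, 1.3636, 4.7879)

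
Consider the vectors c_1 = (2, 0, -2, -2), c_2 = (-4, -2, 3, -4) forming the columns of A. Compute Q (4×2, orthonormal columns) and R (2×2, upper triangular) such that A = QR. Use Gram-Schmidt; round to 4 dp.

Q = [[0.5774, -0.4629], [0.0000, -0.3086], [-0.5774, 0.3086], [-0.5774, -0.7715]], R = [[3.4641, -1.7321], [0.0000, 6.4807]]

c_1 = (2, 0, -2, -2); ‖c_1‖ = 3.4641, so q_1 = (0.5774, 0.0000, -0.5774, -0.5774).
q_1·c_2 = 0.5774·(-4) + 0.0000·(-2) + (-0.5774)·3 + (-0.5774)·(-4) = -1.7321.
u_2 = c_2 + 1.7321·q_1 = (-3.0000, -2.0000, 2.0000, -5.0000).
‖u_2‖ = 6.4807, so q_2 = (-0.4629, -0.3086, 0.3086, -0.7715).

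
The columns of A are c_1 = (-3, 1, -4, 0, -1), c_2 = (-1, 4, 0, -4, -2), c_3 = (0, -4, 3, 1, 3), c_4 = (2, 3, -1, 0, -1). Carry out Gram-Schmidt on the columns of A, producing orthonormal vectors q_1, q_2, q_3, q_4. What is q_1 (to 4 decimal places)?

c_1 = (-3, 1, -4, 0, -1); ‖c_1‖ = 5.1962, so q_1 = (-0.5774, 0.1925, -0.7698, 0.0000, -0.1925).

q_1 = (-0.5774, 0.1925, -0.7698, 0.0000, -0.1925)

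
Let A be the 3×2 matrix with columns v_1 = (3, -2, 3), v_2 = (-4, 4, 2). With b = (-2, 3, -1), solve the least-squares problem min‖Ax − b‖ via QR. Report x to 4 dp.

v_1 = (3, -2, 3); ‖v_1‖ = 4.6904, so q_1 = (0.6396, -0.4264, 0.6396).
q_1·v_2 = 0.6396·(-4) + (-0.4264)·4 + 0.6396·2 = -2.9848.
u_2 = v_2 + 2.9848·q_1 = (-2.0909, 2.7273, 3.9091).
‖u_2‖ = 5.2049, so q_2 = (-0.4017, 0.5240, 0.7510).
Qᵀb = (-3.1980, 1.6243).
Back-substitute: x_2 = 1.6243/5.2049 = 0.3121.
x_1 = (-3.1980 + 2.9848·0.3121)/4.6904 = -0.4832.

x = (-0.4832, 0.3121)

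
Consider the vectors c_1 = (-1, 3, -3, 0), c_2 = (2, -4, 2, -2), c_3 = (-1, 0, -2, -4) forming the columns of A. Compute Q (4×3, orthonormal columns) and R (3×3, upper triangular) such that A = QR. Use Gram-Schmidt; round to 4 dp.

Q = [[-0.2294, 0.3594, -0.7935], [0.6882, -0.3195, 0.0126], [-0.6882, -0.4393, 0.2771], [0.0000, -0.7588, -0.5416]], R = [[4.3589, -4.5883, 1.6059], [0.0000, 2.6358, 3.5543], [0.0000, 0.0000, 2.4058]]

c_1 = (-1, 3, -3, 0); ‖c_1‖ = 4.3589, so q_1 = (-0.2294, 0.6882, -0.6882, 0.0000).
q_1·c_2 = (-0.2294)·2 + 0.6882·(-4) + (-0.6882)·2 + 0.0000·(-2) = -4.5883.
u_2 = c_2 + 4.5883·q_1 = (0.9474, -0.8421, -1.1579, -2.0000).
‖u_2‖ = 2.6358, so q_2 = (0.3594, -0.3195, -0.4393, -0.7588).
q_1·c_3 = (-0.2294)·(-1) + 0.6882·0 + (-0.6882)·(-2) + 0.0000·(-4) = 1.6059; q_2·c_3 = 0.3594·(-1) + (-0.3195)·0 + (-0.4393)·(-2) + (-0.7588)·(-4) = 3.5543.
u_3 = c_3 − 1.6059·q_1 − 3.5543·q_2 = (-1.9091, 0.0303, 0.6667, -1.3030).
‖u_3‖ = 2.4058, so q_3 = (-0.7935, 0.0126, 0.2771, -0.5416).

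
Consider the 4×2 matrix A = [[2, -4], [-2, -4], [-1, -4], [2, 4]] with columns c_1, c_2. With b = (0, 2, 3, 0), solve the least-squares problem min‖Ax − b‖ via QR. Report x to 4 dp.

x = (-0.3023, -0.2558)

c_1 = (2, -2, -1, 2); ‖c_1‖ = 3.6056, so q_1 = (0.5547, -0.5547, -0.2774, 0.5547).
q_1·c_2 = 0.5547·(-4) + (-0.5547)·(-4) + (-0.2774)·(-4) + 0.5547·4 = 3.3282.
u_2 = c_2 − 3.3282·q_1 = (-5.8462, -2.1538, -3.0769, 2.1538).
‖u_2‖ = 7.2748, so q_2 = (-0.8036, -0.2961, -0.4230, 0.2961).
Qᵀb = (-1.9415, -1.8610).
Back-substitute: x_2 = -1.8610/7.2748 = -0.2558.
x_1 = (-1.9415 − 3.3282·(-0.2558))/3.6056 = -0.3023.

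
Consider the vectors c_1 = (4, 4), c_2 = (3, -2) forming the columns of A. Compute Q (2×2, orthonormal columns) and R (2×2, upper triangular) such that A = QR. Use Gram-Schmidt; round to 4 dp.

Q = [[0.7071, 0.7071], [0.7071, -0.7071]], R = [[5.6569, 0.7071], [0.0000, 3.5355]]

c_1 = (4, 4); ‖c_1‖ = 5.6569, so q_1 = (0.7071, 0.7071).
q_1·c_2 = 0.7071·3 + 0.7071·(-2) = 0.7071.
u_2 = c_2 − 0.7071·q_1 = (2.5000, -2.5000).
‖u_2‖ = 3.5355, so q_2 = (0.7071, -0.7071).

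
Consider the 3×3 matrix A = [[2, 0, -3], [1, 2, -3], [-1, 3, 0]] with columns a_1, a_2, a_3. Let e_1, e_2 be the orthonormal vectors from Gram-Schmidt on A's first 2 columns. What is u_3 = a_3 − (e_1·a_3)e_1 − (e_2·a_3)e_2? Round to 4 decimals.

u_3 = (0.1948, -0.2338, 0.1558)

e_1 = a_1/‖a_1‖ = (2, 1, -1)/2.4495 = (0.8165, 0.4082, -0.4082).
r_{12} = e_1·a_2 = -0.4082.
u_2 = a_2 + 0.4082·e_1 = (0.3333, 2.1667, 2.8333).
‖u_2‖ = 3.5824, so e_2 = (0.0930, 0.6048, 0.7909).
r_{13} = e_1·a_3 = -3.6742; r_{23} = e_2·a_3 = -2.0936.
u_3 = a_3 + 3.6742·e_1 + 2.0936·e_2 = (0.1948, -0.2338, 0.1558).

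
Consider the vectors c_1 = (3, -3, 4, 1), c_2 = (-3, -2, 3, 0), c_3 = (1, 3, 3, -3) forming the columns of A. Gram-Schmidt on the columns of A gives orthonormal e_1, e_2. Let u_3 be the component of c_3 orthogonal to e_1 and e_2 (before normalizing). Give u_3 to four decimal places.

u_3 = (0.5951, 3.2090, 2.7344, -3.0958)

e_1 = c_1/‖c_1‖ = (3, -3, 4, 1)/5.9161 = (0.5071, -0.5071, 0.6761, 0.1690).
r_{12} = e_1·c_2 = 1.5213.
u_2 = c_2 − 1.5213·e_1 = (-3.7714, -1.2286, 1.9714, -0.2571).
‖u_2‖ = 4.4369, so e_2 = (-0.8500, -0.2769, 0.4443, -0.0580).
r_{13} = e_1·c_3 = 0.5071; r_{23} = e_2·c_3 = -0.1739.
u_3 = c_3 − 0.5071·e_1 + 0.1739·e_2 = (0.5951, 3.2090, 2.7344, -3.0958).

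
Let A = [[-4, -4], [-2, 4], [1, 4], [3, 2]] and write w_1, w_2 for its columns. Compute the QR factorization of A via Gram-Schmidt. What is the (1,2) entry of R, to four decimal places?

e_1 = w_1/‖w_1‖ = (-4, -2, 1, 3)/5.4772 = (-0.7303, -0.3651, 0.1826, 0.5477).
r_{12} = e_1·w_2 = 3.2863.

r_{12} = 3.2863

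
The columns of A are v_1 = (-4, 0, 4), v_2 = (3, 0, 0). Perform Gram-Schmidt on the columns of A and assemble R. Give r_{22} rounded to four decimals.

q_1 = v_1/‖v_1‖ = (-4, 0, 4)/5.6569 = (-0.7071, 0.0000, 0.7071).
r_{12} = q_1·v_2 = -2.1213.
u_2 = v_2 + 2.1213·q_1 = (1.5000, 0.0000, 1.5000).
r_{22} = ‖u_2‖ = 2.1213.

r_{22} = 2.1213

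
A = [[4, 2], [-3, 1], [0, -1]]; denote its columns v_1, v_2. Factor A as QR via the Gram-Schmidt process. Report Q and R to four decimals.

Q = [[0.8000, 0.5367], [-0.6000, 0.7155], [0.0000, -0.4472]], R = [[5.0000, 1.0000], [0.0000, 2.2361]]

v_1 = (4, -3, 0); ‖v_1‖ = 5.0000, so q_1 = (0.8000, -0.6000, 0.0000).
q_1·v_2 = 0.8000·2 + (-0.6000)·1 + 0.0000·(-1) = 1.0000.
u_2 = v_2 − 1.0000·q_1 = (1.2000, 1.6000, -1.0000).
‖u_2‖ = 2.2361, so q_2 = (0.5367, 0.7155, -0.4472).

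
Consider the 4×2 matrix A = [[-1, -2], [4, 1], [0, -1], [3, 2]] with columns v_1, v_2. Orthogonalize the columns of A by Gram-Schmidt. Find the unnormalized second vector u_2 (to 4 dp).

v_1 = (-1, 4, 0, 3); ‖v_1‖ = 5.0990, so e_1 = (-0.1961, 0.7845, 0.0000, 0.5883).
e_1·v_2 = (-0.1961)·(-2) + 0.7845·1 + 0.0000·(-1) + 0.5883·2 = 2.3534.
u_2 = v_2 − 2.3534·e_1 = (-1.5385, -0.8462, -1.0000, 0.6154).

u_2 = (-1.5385, -0.8462, -1.0000, 0.6154)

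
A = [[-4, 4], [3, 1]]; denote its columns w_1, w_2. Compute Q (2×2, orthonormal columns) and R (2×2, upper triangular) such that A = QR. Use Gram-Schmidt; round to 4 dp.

Q = [[-0.8000, 0.6000], [0.6000, 0.8000]], R = [[5.0000, -2.6000], [0.0000, 3.2000]]

q_1 = w_1/‖w_1‖ = (-4, 3)/5.0000 = (-0.8000, 0.6000).
r_{12} = q_1·w_2 = -2.6000.
u_2 = w_2 + 2.6000·q_1 = (1.9200, 2.5600).
‖u_2‖ = 3.2000, so q_2 = (0.6000, 0.8000).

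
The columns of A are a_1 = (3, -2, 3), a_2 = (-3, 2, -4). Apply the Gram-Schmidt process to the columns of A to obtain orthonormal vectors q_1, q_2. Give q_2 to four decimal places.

a_1 = (3, -2, 3); ‖a_1‖ = 4.6904, so q_1 = (0.6396, -0.4264, 0.6396).
q_1·a_2 = 0.6396·(-3) + (-0.4264)·2 + 0.6396·(-4) = -5.3300.
u_2 = a_2 + 5.3300·q_1 = (0.4091, -0.2727, -0.5909).
‖u_2‖ = 0.7687, so q_2 = (0.5322, -0.3548, -0.7687).

q_2 = (0.5322, -0.3548, -0.7687)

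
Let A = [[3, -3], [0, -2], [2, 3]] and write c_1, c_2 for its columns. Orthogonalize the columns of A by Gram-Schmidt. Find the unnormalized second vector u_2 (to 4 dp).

u_2 = (-2.3077, -2.0000, 3.4615)

q_1 = c_1/‖c_1‖ = (3, 0, 2)/3.6056 = (0.8321, 0.0000, 0.5547).
r_{12} = q_1·c_2 = -0.8321.
u_2 = c_2 + 0.8321·q_1 = (-2.3077, -2.0000, 3.4615).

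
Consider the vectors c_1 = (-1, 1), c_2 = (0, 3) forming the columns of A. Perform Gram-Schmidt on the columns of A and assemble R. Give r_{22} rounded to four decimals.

r_{22} = 2.1213

c_1 = (-1, 1); ‖c_1‖ = 1.4142, so q_1 = (-0.7071, 0.7071).
q_1·c_2 = (-0.7071)·0 + 0.7071·3 = 2.1213.
u_2 = c_2 − 2.1213·q_1 = (1.5000, 1.5000).
r_{22} = ‖u_2‖ = 2.1213.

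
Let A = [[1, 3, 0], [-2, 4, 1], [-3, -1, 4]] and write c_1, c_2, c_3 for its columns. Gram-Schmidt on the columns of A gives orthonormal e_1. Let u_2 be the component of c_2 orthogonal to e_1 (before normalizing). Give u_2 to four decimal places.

u_2 = (3.1429, 3.7143, -1.4286)

c_1 = (1, -2, -3); ‖c_1‖ = 3.7417, so e_1 = (0.2673, -0.5345, -0.8018).
e_1·c_2 = 0.2673·3 + (-0.5345)·4 + (-0.8018)·(-1) = -0.5345.
u_2 = c_2 + 0.5345·e_1 = (3.1429, 3.7143, -1.4286).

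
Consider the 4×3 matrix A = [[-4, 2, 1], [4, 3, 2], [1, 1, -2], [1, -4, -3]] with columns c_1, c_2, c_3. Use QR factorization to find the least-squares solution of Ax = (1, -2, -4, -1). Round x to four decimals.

c_1 = (-4, 4, 1, 1); ‖c_1‖ = 5.8310, so e_1 = (-0.6860, 0.6860, 0.1715, 0.1715).
e_1·c_2 = (-0.6860)·2 + 0.6860·3 + 0.1715·1 + 0.1715·(-4) = 0.1715.
u_2 = c_2 − 0.1715·e_1 = (2.1176, 2.8824, 0.9706, -4.0294).
‖u_2‖ = 5.4745, so e_2 = (0.3868, 0.5265, 0.1773, -0.7360).
e_1·c_3 = (-0.6860)·1 + 0.6860·2 + 0.1715·(-2) + 0.1715·(-3) = -0.1715; e_2·c_3 = 0.3868·1 + 0.5265·2 + 0.1773·(-2) + (-0.7360)·(-3) = 3.2933.
u_3 = c_3 + 0.1715·e_1 − 3.2933·e_2 = (-0.3916, 0.3837, -2.5545, -0.5466).
‖u_3‖ = 2.6692, so e_3 = (-0.1467, 0.1438, -0.9570, -0.2048).
Qᵀb = (-2.9155, -0.6393, 3.5986).
Back-substitute: x_3 = 3.5986/2.6692 = 1.3482.
x_2 = (-0.6393 − 3.2933·1.3482)/5.4745 = -0.9278.
x_1 = (-2.9155 − 0.1715·(-0.9278) + 0.1715·1.3482)/5.8310 = -0.4331.

x = (-0.4331, -0.9278, 1.3482)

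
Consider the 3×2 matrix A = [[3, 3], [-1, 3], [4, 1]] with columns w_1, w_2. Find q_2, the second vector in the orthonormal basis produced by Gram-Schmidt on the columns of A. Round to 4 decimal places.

q_2 = (0.4742, 0.8695, -0.1383)

w_1 = (3, -1, 4); ‖w_1‖ = 5.0990, so q_1 = (0.5883, -0.1961, 0.7845).
q_1·w_2 = 0.5883·3 + (-0.1961)·3 + 0.7845·1 = 1.9612.
u_2 = w_2 − 1.9612·q_1 = (1.8462, 3.3846, -0.5385).
‖u_2‖ = 3.8928, so q_2 = (0.4742, 0.8695, -0.1383).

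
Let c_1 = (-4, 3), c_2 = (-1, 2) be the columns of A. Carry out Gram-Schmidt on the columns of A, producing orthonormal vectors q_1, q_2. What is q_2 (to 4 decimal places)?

q_1 = c_1/‖c_1‖ = (-4, 3)/5.0000 = (-0.8000, 0.6000).
r_{12} = q_1·c_2 = 2.0000.
u_2 = c_2 − 2.0000·q_1 = (0.6000, 0.8000).
‖u_2‖ = 1.0000, so q_2 = (0.6000, 0.8000).

q_2 = (0.6000, 0.8000)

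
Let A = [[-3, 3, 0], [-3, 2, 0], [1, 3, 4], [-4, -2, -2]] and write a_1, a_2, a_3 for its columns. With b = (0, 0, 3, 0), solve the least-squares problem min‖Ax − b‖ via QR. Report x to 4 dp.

x = (-0.3495, -0.4055, 1.1341)

a_1 = (-3, -3, 1, -4); ‖a_1‖ = 5.9161, so q_1 = (-0.5071, -0.5071, 0.1690, -0.6761).
q_1·a_2 = (-0.5071)·3 + (-0.5071)·2 + 0.1690·3 + (-0.6761)·(-2) = -0.6761.
u_2 = a_2 + 0.6761·q_1 = (2.6571, 1.6571, 3.1143, -2.4571).
‖u_2‖ = 5.0540, so q_2 = (0.5258, 0.3279, 0.6162, -0.4862).
q_1·a_3 = (-0.5071)·0 + (-0.5071)·0 + 0.1690·4 + (-0.6761)·(-2) = 2.0284; q_2·a_3 = 0.5258·0 + 0.3279·0 + 0.6162·4 + (-0.4862)·(-2) = 3.4372.
u_3 = a_3 − 2.0284·q_1 − 3.4372·q_2 = (-0.7785, -0.0984, 1.5391, 1.0425).
‖u_3‖ = 2.0178, so q_3 = (-0.3858, -0.0488, 0.7628, 0.5167).
Qᵀb = (0.5071, 1.8486, 2.2883).
Back-substitute: x_3 = 2.2883/2.0178 = 1.1341.
x_2 = (1.8486 − 3.4372·1.1341)/5.0540 = -0.4055.
x_1 = (0.5071 + 0.6761·(-0.4055) − 2.0284·1.1341)/5.9161 = -0.3495.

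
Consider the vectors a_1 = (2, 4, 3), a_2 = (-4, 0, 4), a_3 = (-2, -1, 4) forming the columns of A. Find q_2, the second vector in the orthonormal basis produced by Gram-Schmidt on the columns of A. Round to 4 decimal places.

a_1 = (2, 4, 3); ‖a_1‖ = 5.3852, so q_1 = (0.3714, 0.7428, 0.5571).
q_1·a_2 = 0.3714·(-4) + 0.7428·0 + 0.5571·4 = 0.7428.
u_2 = a_2 − 0.7428·q_1 = (-4.2759, -0.5517, 3.5862).
‖u_2‖ = 5.6079, so q_2 = (-0.7625, -0.0984, 0.6395).

q_2 = (-0.7625, -0.0984, 0.6395)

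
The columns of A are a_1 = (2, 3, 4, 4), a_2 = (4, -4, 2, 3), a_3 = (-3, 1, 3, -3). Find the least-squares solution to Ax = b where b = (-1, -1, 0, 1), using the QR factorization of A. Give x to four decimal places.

x = (-0.0548, 0.0962, 0.0237)

a_1 = (2, 3, 4, 4); ‖a_1‖ = 6.7082, so q_1 = (0.2981, 0.4472, 0.5963, 0.5963).
q_1·a_2 = 0.2981·4 + 0.4472·(-4) + 0.5963·2 + 0.5963·3 = 2.3851.
u_2 = a_2 − 2.3851·q_1 = (3.2889, -5.0667, 0.5778, 1.5778).
‖u_2‖ = 6.2699, so q_2 = (0.5246, -0.8081, 0.0922, 0.2516).
q_1·a_3 = 0.2981·(-3) + 0.4472·1 + 0.5963·3 + 0.5963·(-3) = -0.4472; q_2·a_3 = 0.5246·(-3) + (-0.8081)·1 + 0.0922·3 + 0.2516·(-3) = -2.8602.
u_3 = a_3 + 0.4472·q_1 + 2.8602·q_2 = (-1.3663, -1.1114, 3.5302, -2.0136).
‖u_3‖ = 4.4293, so q_3 = (-0.3085, -0.2509, 0.7970, -0.4546).
Qᵀb = (-0.1491, 0.5352, 0.1048).
Back-substitute: x_3 = 0.1048/4.4293 = 0.0237.
x_2 = (0.5352 + 2.8602·0.0237)/6.2699 = 0.0962.
x_1 = (-0.1491 − 2.3851·0.0962 + 0.4472·0.0237)/6.7082 = -0.0548.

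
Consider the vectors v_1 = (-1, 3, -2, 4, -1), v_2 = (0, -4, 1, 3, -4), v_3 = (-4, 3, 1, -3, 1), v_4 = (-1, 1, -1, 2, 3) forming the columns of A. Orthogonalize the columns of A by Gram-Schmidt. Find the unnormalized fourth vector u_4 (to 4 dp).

u_4 = (-1.1638, -1.1303, 0.2272, 1.1904, 2.0799)

e_1 = v_1/‖v_1‖ = (-1, 3, -2, 4, -1)/5.5678 = (-0.1796, 0.5388, -0.3592, 0.7184, -0.1796).
r_{12} = e_1·v_2 = 0.3592.
u_2 = v_2 − 0.3592·e_1 = (0.0645, -4.1935, 1.1290, 2.7419, -3.9355).
‖u_2‖ = 6.4708, so e_2 = (0.0100, -0.6481, 0.1745, 0.4237, -0.6082).
r_{13} = e_1·v_3 = -0.3592; r_{23} = e_2·v_3 = -3.6890.
u_3 = v_3 + 0.3592·e_1 + 3.6890·e_2 = (-4.0277, 0.8028, 1.5146, -1.1787, -1.3082).
‖u_3‖ = 4.7183, so e_3 = (-0.8536, 0.1701, 0.3210, -0.2498, -0.2773).
r_{14} = e_1·v_4 = 1.9757; r_{24} = e_2·v_4 = -1.8096; r_{34} = e_3·v_4 = -0.6286.
u_4 = v_4 − 1.9757·e_1 + 1.8096·e_2 + 0.6286·e_3 = (-1.1638, -1.1303, 0.2272, 1.1904, 2.0799).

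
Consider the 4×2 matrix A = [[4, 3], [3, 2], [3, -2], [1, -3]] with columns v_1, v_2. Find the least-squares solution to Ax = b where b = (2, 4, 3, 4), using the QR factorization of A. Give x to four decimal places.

v_1 = (4, 3, 3, 1); ‖v_1‖ = 5.9161, so e_1 = (0.6761, 0.5071, 0.5071, 0.1690).
e_1·v_2 = 0.6761·3 + 0.5071·2 + 0.5071·(-2) + 0.1690·(-3) = 1.5213.
u_2 = v_2 − 1.5213·e_1 = (1.9714, 1.2286, -2.7714, -3.2571).
‖u_2‖ = 4.8668, so e_2 = (0.4051, 0.2524, -0.5695, -0.6693).
Qᵀb = (5.5780, -2.5655).
Back-substitute: x_2 = -2.5655/4.8668 = -0.5271.
x_1 = (5.5780 − 1.5213·(-0.5271))/5.9161 = 1.0784.

x = (1.0784, -0.5271)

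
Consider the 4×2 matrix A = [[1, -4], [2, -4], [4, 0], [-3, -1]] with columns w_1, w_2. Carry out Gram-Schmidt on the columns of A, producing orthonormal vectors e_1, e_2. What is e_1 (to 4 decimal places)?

e_1 = w_1/‖w_1‖ = (1, 2, 4, -3)/5.4772 = (0.1826, 0.3651, 0.7303, -0.5477).

e_1 = (0.1826, 0.3651, 0.7303, -0.5477)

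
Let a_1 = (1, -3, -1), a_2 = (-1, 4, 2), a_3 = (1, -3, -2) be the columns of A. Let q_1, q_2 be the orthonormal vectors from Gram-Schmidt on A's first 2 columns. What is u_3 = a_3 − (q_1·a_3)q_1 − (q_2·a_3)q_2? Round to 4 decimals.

u_3 = (0.3333, 0.1667, -0.1667)

a_1 = (1, -3, -1); ‖a_1‖ = 3.3166, so q_1 = (0.3015, -0.9045, -0.3015).
q_1·a_2 = 0.3015·(-1) + (-0.9045)·4 + (-0.3015)·2 = -4.5227.
u_2 = a_2 + 4.5227·q_1 = (0.3636, -0.0909, 0.6364).
‖u_2‖ = 0.7385, so q_2 = (0.4924, -0.1231, 0.8616).
q_1·a_3 = 0.3015·1 + (-0.9045)·(-3) + (-0.3015)·(-2) = 3.6181; q_2·a_3 = 0.4924·1 + (-0.1231)·(-3) + 0.8616·(-2) = -0.8616.
u_3 = a_3 − 3.6181·q_1 + 0.8616·q_2 = (0.3333, 0.1667, -0.1667).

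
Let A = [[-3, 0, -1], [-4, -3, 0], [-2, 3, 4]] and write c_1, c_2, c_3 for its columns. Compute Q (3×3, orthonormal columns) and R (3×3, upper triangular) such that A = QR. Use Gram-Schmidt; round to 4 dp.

Q = [[-0.5571, 0.1516, -0.8165], [-0.7428, -0.5307, 0.4082], [-0.3714, 0.8339, 0.4082]], R = [[5.3852, 1.1142, -0.9285], [0.0000, 4.0937, 3.1840], [0.0000, 0.0000, 2.4495]]

q_1 = c_1/‖c_1‖ = (-3, -4, -2)/5.3852 = (-0.5571, -0.7428, -0.3714).
r_{12} = q_1·c_2 = 1.1142.
u_2 = c_2 − 1.1142·q_1 = (0.6207, -2.1724, 3.4138).
‖u_2‖ = 4.0937, so q_2 = (0.1516, -0.5307, 0.8339).
r_{13} = q_1·c_3 = -0.9285; r_{23} = q_2·c_3 = 3.1840.
u_3 = c_3 + 0.9285·q_1 − 3.1840·q_2 = (-2.0000, 1.0000, 1.0000).
‖u_3‖ = 2.4495, so q_3 = (-0.8165, 0.4082, 0.4082).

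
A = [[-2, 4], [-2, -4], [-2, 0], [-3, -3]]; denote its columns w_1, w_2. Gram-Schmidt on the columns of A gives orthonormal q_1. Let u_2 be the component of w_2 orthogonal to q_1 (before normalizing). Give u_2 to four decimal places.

u_2 = (4.8571, -3.1429, 0.8571, -1.7143)

w_1 = (-2, -2, -2, -3); ‖w_1‖ = 4.5826, so q_1 = (-0.4364, -0.4364, -0.4364, -0.6547).
q_1·w_2 = (-0.4364)·4 + (-0.4364)·(-4) + (-0.4364)·0 + (-0.6547)·(-3) = 1.9640.
u_2 = w_2 − 1.9640·q_1 = (4.8571, -3.1429, 0.8571, -1.7143).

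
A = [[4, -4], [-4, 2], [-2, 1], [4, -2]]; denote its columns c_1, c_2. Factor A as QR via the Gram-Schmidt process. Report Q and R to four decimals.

q_1 = c_1/‖c_1‖ = (4, -4, -2, 4)/7.2111 = (0.5547, -0.5547, -0.2774, 0.5547).
r_{12} = q_1·c_2 = -4.7150.
u_2 = c_2 + 4.7150·q_1 = (-1.3846, -0.6154, -0.3077, 0.6154).
‖u_2‖ = 1.6641, so q_2 = (-0.8321, -0.3698, -0.1849, 0.3698).

Q = [[0.5547, -0.8321], [-0.5547, -0.3698], [-0.2774, -0.1849], [0.5547, 0.3698]], R = [[7.2111, -4.7150], [0.0000, 1.6641]]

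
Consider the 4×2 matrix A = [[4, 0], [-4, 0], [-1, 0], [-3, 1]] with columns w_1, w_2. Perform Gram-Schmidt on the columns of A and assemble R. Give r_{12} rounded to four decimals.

r_{12} = -0.4629

w_1 = (4, -4, -1, -3); ‖w_1‖ = 6.4807, so q_1 = (0.6172, -0.6172, -0.1543, -0.4629).
r_{12} = q_1·w_2 = -0.4629.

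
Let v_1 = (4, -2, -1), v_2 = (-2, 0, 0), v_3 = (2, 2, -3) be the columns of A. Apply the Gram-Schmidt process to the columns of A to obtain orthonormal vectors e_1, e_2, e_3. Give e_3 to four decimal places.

e_3 = (0.0000, 0.4472, -0.8944)

e_1 = v_1/‖v_1‖ = (4, -2, -1)/4.5826 = (0.8729, -0.4364, -0.2182).
r_{12} = e_1·v_2 = -1.7457.
u_2 = v_2 + 1.7457·e_1 = (-0.4762, -0.7619, -0.3810).
‖u_2‖ = 0.9759, so e_2 = (-0.4880, -0.7807, -0.3904).
r_{13} = e_1·v_3 = 1.5275; r_{23} = e_2·v_3 = -1.3663.
u_3 = v_3 − 1.5275·e_1 + 1.3663·e_2 = (0.0000, 1.6000, -3.2000).
‖u_3‖ = 3.5777, so e_3 = (0.0000, 0.4472, -0.8944).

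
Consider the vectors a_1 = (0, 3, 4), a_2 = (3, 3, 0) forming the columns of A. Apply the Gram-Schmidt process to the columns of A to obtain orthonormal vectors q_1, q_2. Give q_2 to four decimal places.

q_2 = (0.7809, 0.4998, -0.3748)

a_1 = (0, 3, 4); ‖a_1‖ = 5.0000, so q_1 = (0.0000, 0.6000, 0.8000).
q_1·a_2 = 0.0000·3 + 0.6000·3 + 0.8000·0 = 1.8000.
u_2 = a_2 − 1.8000·q_1 = (3.0000, 1.9200, -1.4400).
‖u_2‖ = 3.8419, so q_2 = (0.7809, 0.4998, -0.3748).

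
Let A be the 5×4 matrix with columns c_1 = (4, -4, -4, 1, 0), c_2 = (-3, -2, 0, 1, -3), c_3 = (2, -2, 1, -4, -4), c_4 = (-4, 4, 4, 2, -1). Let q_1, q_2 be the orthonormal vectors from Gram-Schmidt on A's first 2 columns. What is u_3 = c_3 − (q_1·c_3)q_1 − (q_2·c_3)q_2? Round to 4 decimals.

c_1 = (4, -4, -4, 1, 0); ‖c_1‖ = 7.0000, so q_1 = (0.5714, -0.5714, -0.5714, 0.1429, 0.0000).
q_1·c_2 = 0.5714·(-3) + (-0.5714)·(-2) + (-0.5714)·0 + 0.1429·1 + 0.0000·(-3) = -0.4286.
u_2 = c_2 + 0.4286·q_1 = (-2.7551, -2.2449, -0.2449, 1.0612, -3.0000).
‖u_2‖ = 4.7766, so q_2 = (-0.5768, -0.4700, -0.0513, 0.2222, -0.6281).
q_1·c_3 = 0.5714·2 + (-0.5714)·(-2) + (-0.5714)·1 + 0.1429·(-4) + 0.0000·(-4) = 1.1429; q_2·c_3 = (-0.5768)·2 + (-0.4700)·(-2) + (-0.0513)·1 + 0.2222·(-4) + (-0.6281)·(-4) = 1.3587.
u_3 = c_3 − 1.1429·q_1 − 1.3587·q_2 = (2.1306, -0.7084, 1.7227, -4.4651, -3.1467).

u_3 = (2.1306, -0.7084, 1.7227, -4.4651, -3.1467)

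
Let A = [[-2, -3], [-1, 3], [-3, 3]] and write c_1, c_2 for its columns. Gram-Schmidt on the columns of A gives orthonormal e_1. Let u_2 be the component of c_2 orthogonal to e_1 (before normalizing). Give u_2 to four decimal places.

e_1 = c_1/‖c_1‖ = (-2, -1, -3)/3.7417 = (-0.5345, -0.2673, -0.8018).
r_{12} = e_1·c_2 = -1.6036.
u_2 = c_2 + 1.6036·e_1 = (-3.8571, 2.5714, 1.7143).

u_2 = (-3.8571, 2.5714, 1.7143)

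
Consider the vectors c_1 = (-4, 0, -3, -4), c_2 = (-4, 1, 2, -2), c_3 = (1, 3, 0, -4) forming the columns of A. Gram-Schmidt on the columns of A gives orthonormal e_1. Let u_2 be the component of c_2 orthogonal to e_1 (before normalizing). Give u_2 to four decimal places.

e_1 = c_1/‖c_1‖ = (-4, 0, -3, -4)/6.4031 = (-0.6247, 0.0000, -0.4685, -0.6247).
r_{12} = e_1·c_2 = 2.8111.
u_2 = c_2 − 2.8111·e_1 = (-2.2439, 1.0000, 3.3171, -0.2439).

u_2 = (-2.2439, 1.0000, 3.3171, -0.2439)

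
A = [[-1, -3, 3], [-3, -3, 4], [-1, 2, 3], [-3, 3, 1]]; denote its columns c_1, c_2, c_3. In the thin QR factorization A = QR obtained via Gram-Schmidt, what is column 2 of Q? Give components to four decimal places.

c_1 = (-1, -3, -1, -3); ‖c_1‖ = 4.4721, so e_1 = (-0.2236, -0.6708, -0.2236, -0.6708).
e_1·c_2 = (-0.2236)·(-3) + (-0.6708)·(-3) + (-0.2236)·2 + (-0.6708)·3 = 0.2236.
u_2 = c_2 − 0.2236·e_1 = (-2.9500, -2.8500, 2.0500, 3.1500).
‖u_2‖ = 5.5633, so e_2 = (-0.5303, -0.5123, 0.3685, 0.5662).

e_2 = (-0.5303, -0.5123, 0.3685, 0.5662)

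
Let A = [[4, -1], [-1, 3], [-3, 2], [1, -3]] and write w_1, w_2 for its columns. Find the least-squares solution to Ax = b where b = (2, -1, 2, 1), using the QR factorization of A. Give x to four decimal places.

x = (0.0767, -0.1205)

w_1 = (4, -1, -3, 1); ‖w_1‖ = 5.1962, so q_1 = (0.7698, -0.1925, -0.5774, 0.1925).
q_1·w_2 = 0.7698·(-1) + (-0.1925)·3 + (-0.5774)·2 + 0.1925·(-3) = -3.0792.
u_2 = w_2 + 3.0792·q_1 = (1.3704, 2.4074, 0.2222, -2.4074).
‖u_2‖ = 3.6768, so q_2 = (0.3727, 0.6548, 0.0604, -0.6548).
Qᵀb = (0.7698, -0.4432).
Back-substitute: x_2 = -0.4432/3.6768 = -0.1205.
x_1 = (0.7698 + 3.0792·(-0.1205))/5.1962 = 0.0767.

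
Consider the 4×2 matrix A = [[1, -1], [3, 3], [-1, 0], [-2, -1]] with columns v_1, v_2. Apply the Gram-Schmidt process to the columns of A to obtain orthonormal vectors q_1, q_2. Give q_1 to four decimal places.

q_1 = (0.2582, 0.7746, -0.2582, -0.5164)

q_1 = v_1/‖v_1‖ = (1, 3, -1, -2)/3.8730 = (0.2582, 0.7746, -0.2582, -0.5164).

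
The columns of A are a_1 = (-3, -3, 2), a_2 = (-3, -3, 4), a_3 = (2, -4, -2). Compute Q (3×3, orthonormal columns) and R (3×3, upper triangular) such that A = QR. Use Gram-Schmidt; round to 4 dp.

a_1 = (-3, -3, 2); ‖a_1‖ = 4.6904, so e_1 = (-0.6396, -0.6396, 0.4264).
e_1·a_2 = (-0.6396)·(-3) + (-0.6396)·(-3) + 0.4264·4 = 5.5432.
u_2 = a_2 − 5.5432·e_1 = (0.5455, 0.5455, 1.6364).
‖u_2‖ = 1.8091, so e_2 = (0.3015, 0.3015, 0.9045).
e_1·a_3 = (-0.6396)·2 + (-0.6396)·(-4) + 0.4264·(-2) = 0.4264; e_2·a_3 = 0.3015·2 + 0.3015·(-4) + 0.9045·(-2) = -2.4121.
u_3 = a_3 − 0.4264·e_1 + 2.4121·e_2 = (3.0000, -3.0000, 0.0000).
‖u_3‖ = 4.2426, so e_3 = (0.7071, -0.7071, 0.0000).

Q = [[-0.6396, 0.3015, 0.7071], [-0.6396, 0.3015, -0.7071], [0.4264, 0.9045, 0.0000]], R = [[4.6904, 5.5432, 0.4264], [0.0000, 1.8091, -2.4121], [0.0000, 0.0000, 4.2426]]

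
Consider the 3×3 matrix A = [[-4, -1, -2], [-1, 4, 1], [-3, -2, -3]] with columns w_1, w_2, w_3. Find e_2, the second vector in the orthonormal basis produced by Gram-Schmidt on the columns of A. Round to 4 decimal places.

w_1 = (-4, -1, -3); ‖w_1‖ = 5.0990, so e_1 = (-0.7845, -0.1961, -0.5883).
e_1·w_2 = (-0.7845)·(-1) + (-0.1961)·4 + (-0.5883)·(-2) = 1.1767.
u_2 = w_2 − 1.1767·e_1 = (-0.0769, 4.2308, -1.3077).
‖u_2‖ = 4.4289, so e_2 = (-0.0174, 0.9553, -0.2953).

e_2 = (-0.0174, 0.9553, -0.2953)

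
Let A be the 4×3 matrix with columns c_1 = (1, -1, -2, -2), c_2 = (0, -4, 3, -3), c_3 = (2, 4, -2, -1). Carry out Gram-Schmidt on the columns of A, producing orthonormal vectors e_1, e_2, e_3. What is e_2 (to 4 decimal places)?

e_2 = (-0.0703, -0.6325, 0.6676, -0.3865)

c_1 = (1, -1, -2, -2); ‖c_1‖ = 3.1623, so e_1 = (0.3162, -0.3162, -0.6325, -0.6325).
e_1·c_2 = 0.3162·0 + (-0.3162)·(-4) + (-0.6325)·3 + (-0.6325)·(-3) = 1.2649.
u_2 = c_2 − 1.2649·e_1 = (-0.4000, -3.6000, 3.8000, -2.2000).
‖u_2‖ = 5.6921, so e_2 = (-0.0703, -0.6325, 0.6676, -0.3865).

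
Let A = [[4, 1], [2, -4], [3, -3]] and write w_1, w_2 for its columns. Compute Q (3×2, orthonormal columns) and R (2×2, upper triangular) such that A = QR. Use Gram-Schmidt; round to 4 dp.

e_1 = w_1/‖w_1‖ = (4, 2, 3)/5.3852 = (0.7428, 0.3714, 0.5571).
r_{12} = e_1·w_2 = -2.4140.
u_2 = w_2 + 2.4140·e_1 = (2.7931, -3.1034, -1.6552).
‖u_2‖ = 4.4914, so e_2 = (0.6219, -0.6910, -0.3685).

Q = [[0.7428, 0.6219], [0.3714, -0.6910], [0.5571, -0.3685]], R = [[5.3852, -2.4140], [0.0000, 4.4914]]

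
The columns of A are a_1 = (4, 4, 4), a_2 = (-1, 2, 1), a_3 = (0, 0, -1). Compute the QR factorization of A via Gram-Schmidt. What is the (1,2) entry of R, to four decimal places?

e_1 = a_1/‖a_1‖ = (4, 4, 4)/6.9282 = (0.5774, 0.5774, 0.5774).
r_{12} = e_1·a_2 = 1.1547.

r_{12} = 1.1547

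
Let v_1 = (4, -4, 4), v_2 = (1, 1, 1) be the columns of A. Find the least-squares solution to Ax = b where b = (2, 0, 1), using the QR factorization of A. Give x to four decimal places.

v_1 = (4, -4, 4); ‖v_1‖ = 6.9282, so e_1 = (0.5774, -0.5774, 0.5774).
e_1·v_2 = 0.5774·1 + (-0.5774)·1 + 0.5774·1 = 0.5774.
u_2 = v_2 − 0.5774·e_1 = (0.6667, 1.3333, 0.6667).
‖u_2‖ = 1.6330, so e_2 = (0.4082, 0.8165, 0.4082).
Qᵀb = (1.7321, 1.2247).
Back-substitute: x_2 = 1.2247/1.6330 = 0.7500.
x_1 = (1.7321 − 0.5774·0.7500)/6.9282 = 0.1875.

x = (0.1875, 0.7500)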